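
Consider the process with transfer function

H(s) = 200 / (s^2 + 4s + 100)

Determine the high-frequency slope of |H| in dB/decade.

-40 dB/decade

Each pole contributes −20 dB/decade at high frequency; each zero contributes +20 dB/decade.
Net: 0 zero(s) − 2 pole(s) → -40 dB/decade.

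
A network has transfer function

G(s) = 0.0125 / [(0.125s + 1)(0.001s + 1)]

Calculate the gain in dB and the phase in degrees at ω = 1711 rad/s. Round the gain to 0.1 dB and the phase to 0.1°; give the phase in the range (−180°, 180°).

At ω = 1711 rad/s:
pole (1 + j1711·0.125) = 1 + j213.875 → |·| ≈ 213.88, ∠ ≈ 89.73°
pole (1 + j1711·0.001) = 1 + j1.711 → |·| ≈ 1.9818, ∠ ≈ 59.70°
|G| = 0.0125 · 1 / (213.88 · 1.9818) ≈ 2.949e-05
Gain = 20 log₁₀(2.949e-05) ≈ -90.61 dB
∠G = (0°) − (89.73° + 59.70°) = -149.43°

-90.6 dB, -149.4°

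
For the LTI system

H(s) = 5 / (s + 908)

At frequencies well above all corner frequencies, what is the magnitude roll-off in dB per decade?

-20 dB/decade

Each pole contributes −20 dB/decade at high frequency; each zero contributes +20 dB/decade.
Net: 0 zero(s) − 1 pole(s) → -20 dB/decade.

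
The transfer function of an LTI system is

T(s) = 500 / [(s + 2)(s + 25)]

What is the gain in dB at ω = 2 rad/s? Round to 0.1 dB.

At s = jω = j2:
pole (s+2): 2 + j2 → |·| = √(2²+2²) = √8 ≈ 2.8284, ∠ = arctan(2/2) ≈ 45.00°
pole (s+25): 25 + j2 → |·| = √(25²+2²) = √629 ≈ 25.08, ∠ = arctan(2/25) ≈ 4.57°
|T| = 500 / 70.936 ≈ 7.0486
Gain = 20 log₁₀(7.0486) ≈ 16.96 dB

17.0 dB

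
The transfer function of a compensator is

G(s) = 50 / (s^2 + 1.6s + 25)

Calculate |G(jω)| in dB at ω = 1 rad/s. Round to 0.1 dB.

At s = jω = j1:
quadratic: (j1)² + 1.6·j1 + 25 = 24 + j1.6 → |·| ≈ 24.053, ∠ ≈ 3.81°
|G| = 50 / 24.053 ≈ 2.0787
Gain = 20 log₁₀(2.0787) ≈ 6.36 dB

6.4 dB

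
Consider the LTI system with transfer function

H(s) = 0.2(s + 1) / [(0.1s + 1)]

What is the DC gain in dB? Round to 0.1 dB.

H(0) = 0.2 · 1 / 1 = 0.2
20 log₁₀(0.2) ≈ -13.98 dB

-14.0 dB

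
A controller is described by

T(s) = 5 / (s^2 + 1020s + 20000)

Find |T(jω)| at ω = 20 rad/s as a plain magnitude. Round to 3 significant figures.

Substitute s = j20:
Numerator: 5 = 5 + j0
Denominator: (j20)^2 + 1020(j20) + 20000 = 19600 + j20400
|N| = √(5² + 0²) ≈ 5, ∠N ≈ 0.00°
|D| = √(19600² + 20400²) ≈ 28290, ∠D ≈ 46.15°
|T| = 5 / 28290 ≈ 0.00017674

0.000177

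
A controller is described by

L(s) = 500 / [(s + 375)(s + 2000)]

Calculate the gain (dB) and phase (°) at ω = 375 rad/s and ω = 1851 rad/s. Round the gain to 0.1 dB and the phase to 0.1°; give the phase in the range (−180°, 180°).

At s = jω = j375:
pole (s+375): 375 + j375 → |·| = √(375²+375²) = √281250 ≈ 530.33, ∠ = arctan(375/375) ≈ 45.00°
pole (s+2000): 2000 + j375 → |·| = √(2000²+375²) = √4140625 ≈ 2034.9, ∠ = arctan(375/2000) ≈ 10.62°
|L| = 500 / 1.0792e+06 ≈ 0.00046331
Gain = 20 log₁₀(0.00046331) ≈ -66.68 dB
∠L = 0.00° − 55.62° = -55.62°

At s = jω = j1851:
pole (s+375): 375 + j1851 → |·| = √(375²+1851²) = √3566826 ≈ 1888.6, ∠ = arctan(1851/375) ≈ 78.55°
pole (s+2000): 2000 + j1851 → |·| = √(2000²+1851²) = √7426201 ≈ 2725.1, ∠ = arctan(1851/2000) ≈ 42.78°
|L| = 500 / 5.1466e+06 ≈ 9.7152e-05
Gain = 20 log₁₀(9.7152e-05) ≈ -80.25 dB
∠L = 0.00° − 121.33° = -121.33°

ω = 375: -66.7 dB, -55.6°; ω = 1851: -80.3 dB, -121.3°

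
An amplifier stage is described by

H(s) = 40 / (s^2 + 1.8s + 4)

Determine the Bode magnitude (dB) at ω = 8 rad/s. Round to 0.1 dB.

-3.8 dB

At s = jω = j8:
quadratic: (j8)² + 1.8·j8 + 4 = -60 + j14.4 → |·| ≈ 61.704, ∠ ≈ 166.50°
|H| = 40 / 61.704 ≈ 0.64826
Gain = 20 log₁₀(0.64826) ≈ -3.77 dB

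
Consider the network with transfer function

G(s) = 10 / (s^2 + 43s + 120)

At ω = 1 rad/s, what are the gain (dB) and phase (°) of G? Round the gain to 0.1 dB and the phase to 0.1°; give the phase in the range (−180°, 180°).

Substitute s = j1:
Numerator: 10 = 10 + j0
Denominator: (j1)^2 + 43(j1) + 120 = 119 + j43
|N| = √(10² + 0²) ≈ 10, ∠N ≈ 0.00°
|D| = √(119² + 43²) ≈ 126.53, ∠D ≈ 19.87°
|G| = 10 / 126.53 ≈ 0.079033
Gain = 20 log₁₀(0.079033) ≈ -22.04 dB
∠G = 0.00° − 19.87° = -19.87°

-22.0 dB, -19.9°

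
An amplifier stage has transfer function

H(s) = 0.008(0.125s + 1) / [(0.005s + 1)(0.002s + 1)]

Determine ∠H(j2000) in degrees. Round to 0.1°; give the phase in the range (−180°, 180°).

-70.5°

At ω = 2000 rad/s:
zero (1 + j2000·0.125) = 1 + j250 → |·| ≈ 250, ∠ ≈ 89.77°
pole (1 + j2000·0.005) = 1 + j10 → |·| ≈ 10.05, ∠ ≈ 84.29°
pole (1 + j2000·0.002) = 1 + j4 → |·| ≈ 4.1231, ∠ ≈ 75.96°
∠H = (89.77°) − (84.29° + 75.96°) = -70.48°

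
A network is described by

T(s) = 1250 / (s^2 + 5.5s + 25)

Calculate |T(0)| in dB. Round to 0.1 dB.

T(0) = 1250 / 25 = 50
20 log₁₀(50) ≈ 33.98 dB

34.0 dB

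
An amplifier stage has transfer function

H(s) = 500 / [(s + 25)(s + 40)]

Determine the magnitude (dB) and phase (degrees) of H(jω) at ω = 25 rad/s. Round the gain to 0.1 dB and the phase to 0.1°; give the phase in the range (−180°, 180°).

At s = jω = j25:
pole (s+25): 25 + j25 → |·| = √(25²+25²) = √1250 ≈ 35.355, ∠ = arctan(25/25) ≈ 45.00°
pole (s+40): 40 + j25 → |·| = √(40²+25²) = √2225 ≈ 47.17, ∠ = arctan(25/40) ≈ 32.01°
|H| = 500 / 1667.7 ≈ 0.29981
Gain = 20 log₁₀(0.29981) ≈ -10.46 dB
∠H = 0.00° − 77.01° = -77.01°

-10.5 dB, -77.0°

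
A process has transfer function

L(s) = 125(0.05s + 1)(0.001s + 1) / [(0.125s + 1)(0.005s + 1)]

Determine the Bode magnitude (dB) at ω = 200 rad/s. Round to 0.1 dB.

At ω = 200 rad/s:
zero (1 + j200·0.05) = 1 + j10 → |·| ≈ 10.05, ∠ ≈ 84.29°
zero (1 + j200·0.001) = 1 + j0.2 → |·| ≈ 1.0198, ∠ ≈ 11.31°
pole (1 + j200·0.125) = 1 + j25 → |·| ≈ 25.02, ∠ ≈ 87.71°
pole (1 + j200·0.005) = 1 + j1 → |·| ≈ 1.4142, ∠ ≈ 45.00°
|L| = 125 · 10.05 · 1.0198 / (25.02 · 1.4142) ≈ 36.207
Gain = 20 log₁₀(36.207) ≈ 31.18 dB

31.2 dB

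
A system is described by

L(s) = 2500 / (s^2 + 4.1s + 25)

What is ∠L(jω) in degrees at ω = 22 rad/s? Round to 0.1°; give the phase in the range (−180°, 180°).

-168.9°

At s = jω = j22:
quadratic: (j22)² + 4.1·j22 + 25 = -459 + j90.2 → |·| ≈ 467.78, ∠ ≈ 168.88°
∠L = 0.00° − 168.88° = -168.88°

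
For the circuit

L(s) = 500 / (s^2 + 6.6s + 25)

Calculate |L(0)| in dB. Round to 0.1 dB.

L(0) = 500 / 25 = 20
20 log₁₀(20) ≈ 26.02 dB

26.0 dB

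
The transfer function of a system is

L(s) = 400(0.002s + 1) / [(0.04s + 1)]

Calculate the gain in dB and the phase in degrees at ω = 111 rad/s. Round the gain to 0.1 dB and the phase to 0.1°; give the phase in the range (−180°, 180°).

At ω = 111 rad/s:
zero (1 + j111·0.002) = 1 + j0.222 → |·| ≈ 1.0243, ∠ ≈ 12.52°
pole (1 + j111·0.04) = 1 + j4.44 → |·| ≈ 4.5512, ∠ ≈ 77.31°
|L| = 400 · 1.0243 / (4.5512) ≈ 90.025
Gain = 20 log₁₀(90.025) ≈ 39.09 dB
∠L = (12.52°) − (77.31°) = -64.79°

39.1 dB, -64.8°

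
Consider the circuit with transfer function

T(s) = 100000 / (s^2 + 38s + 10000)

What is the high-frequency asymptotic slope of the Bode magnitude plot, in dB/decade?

Each pole contributes −20 dB/decade at high frequency; each zero contributes +20 dB/decade.
Net: 0 zero(s) − 2 pole(s) → -40 dB/decade.

-40 dB/decade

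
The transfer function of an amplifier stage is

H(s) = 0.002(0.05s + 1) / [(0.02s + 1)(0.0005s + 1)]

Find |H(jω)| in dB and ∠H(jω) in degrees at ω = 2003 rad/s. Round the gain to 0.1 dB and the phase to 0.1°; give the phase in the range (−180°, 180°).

At ω = 2003 rad/s:
zero (1 + j2003·0.05) = 1 + j100.15 → |·| ≈ 100.15, ∠ ≈ 89.43°
pole (1 + j2003·0.02) = 1 + j40.06 → |·| ≈ 40.072, ∠ ≈ 88.57°
pole (1 + j2003·0.0005) = 1 + j1.0015 → |·| ≈ 1.4153, ∠ ≈ 45.04°
|H| = 0.002 · 100.15 / (40.072 · 1.4153) ≈ 0.0035318
Gain = 20 log₁₀(0.0035318) ≈ -49.04 dB
∠H = (89.43°) − (88.57° + 45.04°) = -44.18°

-49.0 dB, -44.2°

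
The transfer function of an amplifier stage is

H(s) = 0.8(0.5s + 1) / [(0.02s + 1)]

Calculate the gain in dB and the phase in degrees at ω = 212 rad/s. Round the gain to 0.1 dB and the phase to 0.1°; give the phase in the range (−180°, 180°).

25.8 dB, 12.7°

At ω = 212 rad/s:
zero (1 + j212·0.5) = 1 + j106 → |·| ≈ 106, ∠ ≈ 89.46°
pole (1 + j212·0.02) = 1 + j4.24 → |·| ≈ 4.3563, ∠ ≈ 76.73°
|H| = 0.8 · 106 / (4.3563) ≈ 19.466
Gain = 20 log₁₀(19.466) ≈ 25.79 dB
∠H = (89.46°) − (76.73°) = 12.73°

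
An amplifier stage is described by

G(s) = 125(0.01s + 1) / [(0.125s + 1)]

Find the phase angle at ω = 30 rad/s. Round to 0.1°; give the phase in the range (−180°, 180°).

-58.4°

At ω = 30 rad/s:
zero (1 + j30·0.01) = 1 + j0.3 → |·| ≈ 1.044, ∠ ≈ 16.70°
pole (1 + j30·0.125) = 1 + j3.75 → |·| ≈ 3.881, ∠ ≈ 75.07°
∠G = (16.70°) − (75.07°) = -58.37°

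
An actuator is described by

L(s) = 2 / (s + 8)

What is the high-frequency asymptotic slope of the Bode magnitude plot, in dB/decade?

-20 dB/decade

Each pole contributes −20 dB/decade at high frequency; each zero contributes +20 dB/decade.
Net: 0 zero(s) − 1 pole(s) → -20 dB/decade.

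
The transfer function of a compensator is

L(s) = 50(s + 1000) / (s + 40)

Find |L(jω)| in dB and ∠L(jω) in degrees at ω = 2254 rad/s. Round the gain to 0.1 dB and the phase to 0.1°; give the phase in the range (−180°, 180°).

At s = jω = j2254:
zero (s+1000): 1000 + j2254 → |·| = √(1000²+2254²) = √6080516 ≈ 2465.9, ∠ = arctan(2254/1000) ≈ 66.08°
pole (s+40): 40 + j2254 → |·| = √(40²+2254²) = √5082116 ≈ 2254.4, ∠ = arctan(2254/40) ≈ 88.98°
|L| = 50 · 2465.9 / 2254.4 ≈ 54.691
Gain = 20 log₁₀(54.691) ≈ 34.76 dB
∠L = 66.08° − 88.98° = -22.90°

34.8 dB, -22.9°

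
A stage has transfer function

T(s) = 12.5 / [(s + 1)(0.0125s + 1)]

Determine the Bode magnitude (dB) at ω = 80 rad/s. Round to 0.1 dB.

At ω = 80 rad/s:
pole (1 + j80·1) = 1 + j80 → |·| ≈ 80.006, ∠ ≈ 89.28°
pole (1 + j80·0.0125) = 1 + j1 → |·| ≈ 1.4142, ∠ ≈ 45.00°
|T| = 12.5 · 1 / (80.006 · 1.4142) ≈ 0.11048
Gain = 20 log₁₀(0.11048) ≈ -19.13 dB

-19.1 dB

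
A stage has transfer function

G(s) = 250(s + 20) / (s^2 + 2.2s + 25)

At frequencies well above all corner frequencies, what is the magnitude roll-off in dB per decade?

-20 dB/decade

Each pole contributes −20 dB/decade at high frequency; each zero contributes +20 dB/decade.
Net: 1 zero(s) − 2 pole(s) → -20 dB/decade.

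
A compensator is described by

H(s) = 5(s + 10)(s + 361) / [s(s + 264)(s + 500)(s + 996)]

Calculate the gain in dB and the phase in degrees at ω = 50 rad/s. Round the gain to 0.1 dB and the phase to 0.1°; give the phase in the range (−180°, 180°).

-97.2 dB, -22.7°

At s = jω = j50:
zero (s+10): 10 + j50 → |·| = √(10²+50²) = √2600 ≈ 50.99, ∠ = arctan(50/10) ≈ 78.69°
zero (s+361): 361 + j50 → |·| = √(361²+50²) = √132821 ≈ 364.45, ∠ = arctan(50/361) ≈ 7.89°
pole (s+264): 264 + j50 → |·| = √(264²+50²) = √72196 ≈ 268.69, ∠ = arctan(50/264) ≈ 10.72°
pole (s+500): 500 + j50 → |·| = √(500²+50²) = √252500 ≈ 502.49, ∠ = arctan(50/500) ≈ 5.71°
pole (s+996): 996 + j50 → |·| = √(996²+50²) = √994516 ≈ 997.25, ∠ = arctan(50/996) ≈ 2.87°
pole at origin: |s| = 50, ∠ = 90.00° (in denominator)
|H| = 5 · 18583 / 6.7321e+09 ≈ 1.3802e-05
Gain = 20 log₁₀(1.3802e-05) ≈ -97.20 dB
∠H = 86.58° − 109.30° = -22.72°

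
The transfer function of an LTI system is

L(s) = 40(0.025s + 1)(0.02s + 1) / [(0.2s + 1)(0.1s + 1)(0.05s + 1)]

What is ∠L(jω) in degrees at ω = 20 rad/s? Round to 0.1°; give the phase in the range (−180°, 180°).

-136.0°

At ω = 20 rad/s:
zero (1 + j20·0.025) = 1 + j0.5 → |·| ≈ 1.118, ∠ ≈ 26.57°
zero (1 + j20·0.02) = 1 + j0.4 → |·| ≈ 1.077, ∠ ≈ 21.80°
pole (1 + j20·0.2) = 1 + j4 → |·| ≈ 4.1231, ∠ ≈ 75.96°
pole (1 + j20·0.1) = 1 + j2 → |·| ≈ 2.2361, ∠ ≈ 63.43°
pole (1 + j20·0.05) = 1 + j1 → |·| ≈ 1.4142, ∠ ≈ 45.00°
∠L = (26.57° + 21.80°) − (75.96° + 63.43° + 45.00°) = -136.02°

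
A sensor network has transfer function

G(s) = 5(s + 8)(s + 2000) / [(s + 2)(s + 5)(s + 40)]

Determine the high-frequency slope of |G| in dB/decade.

Each pole contributes −20 dB/decade at high frequency; each zero contributes +20 dB/decade.
Net: 2 zero(s) − 3 pole(s) → -20 dB/decade.

-20 dB/decade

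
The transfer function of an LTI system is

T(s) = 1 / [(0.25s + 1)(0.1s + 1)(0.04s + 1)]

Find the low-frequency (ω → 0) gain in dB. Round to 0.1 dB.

0.0 dB

T(0) = 1 · 1 / 1 = 1
20 log₁₀(1) ≈ 0.00 dB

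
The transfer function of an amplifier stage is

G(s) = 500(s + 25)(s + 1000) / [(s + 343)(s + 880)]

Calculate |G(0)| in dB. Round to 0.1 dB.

G(0) = 500·25·1000 / (343·880) ≈ 41.413
20 log₁₀(41.413) ≈ 32.34 dB

32.3 dB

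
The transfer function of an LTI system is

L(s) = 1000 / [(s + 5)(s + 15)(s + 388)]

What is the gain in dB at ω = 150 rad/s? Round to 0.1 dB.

-79.5 dB

At s = jω = j150:
pole (s+5): 5 + j150 → |·| = √(5²+150²) = √22525 ≈ 150.08, ∠ = arctan(150/5) ≈ 88.09°
pole (s+15): 15 + j150 → |·| = √(15²+150²) = √22725 ≈ 150.75, ∠ = arctan(150/15) ≈ 84.29°
pole (s+388): 388 + j150 → |·| = √(388²+150²) = √173044 ≈ 415.99, ∠ = arctan(150/388) ≈ 21.14°
|L| = 1000 / 9.4116e+06 ≈ 0.00010625
Gain = 20 log₁₀(0.00010625) ≈ -79.47 dB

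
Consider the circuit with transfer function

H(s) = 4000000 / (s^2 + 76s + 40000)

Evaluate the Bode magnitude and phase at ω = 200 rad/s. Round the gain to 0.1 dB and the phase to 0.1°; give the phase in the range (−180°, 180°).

At s = jω = j200:
quadratic: (j200)² + 76·j200 + 40000 = 0 + j15200 → |·| ≈ 15200, ∠ ≈ 90.00°
|H| = 4000000 / 15200 ≈ 263.16
Gain = 20 log₁₀(263.16) ≈ 48.40 dB
∠H = 0.00° − 90.00° = -90.00°

48.4 dB, -90.0°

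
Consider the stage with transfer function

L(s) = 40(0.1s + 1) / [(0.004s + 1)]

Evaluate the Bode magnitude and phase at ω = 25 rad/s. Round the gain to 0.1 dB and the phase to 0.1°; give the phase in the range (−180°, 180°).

40.6 dB, 62.5°

At ω = 25 rad/s:
zero (1 + j25·0.1) = 1 + j2.5 → |·| ≈ 2.6926, ∠ ≈ 68.20°
pole (1 + j25·0.004) = 1 + j0.1 → |·| ≈ 1.005, ∠ ≈ 5.71°
|L| = 40 · 2.6926 / (1.005) ≈ 107.17
Gain = 20 log₁₀(107.17) ≈ 40.60 dB
∠L = (68.20°) − (5.71°) = 62.49°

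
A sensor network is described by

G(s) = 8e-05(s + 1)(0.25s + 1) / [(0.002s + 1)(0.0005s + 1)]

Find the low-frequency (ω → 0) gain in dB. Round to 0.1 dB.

-81.9 dB

G(0) = 8e-05 · 1 / 1 = 8e-05
20 log₁₀(8e-05) ≈ -81.94 dB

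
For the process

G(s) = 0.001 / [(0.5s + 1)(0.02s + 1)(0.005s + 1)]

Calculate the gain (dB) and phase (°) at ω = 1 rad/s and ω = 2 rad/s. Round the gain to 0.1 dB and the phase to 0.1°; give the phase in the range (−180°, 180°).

ω = 1: -61.0 dB, -28.0°; ω = 2: -63.0 dB, -47.9°

At ω = 1 rad/s:
pole (1 + j1·0.5) = 1 + j0.5 → |·| ≈ 1.118, ∠ ≈ 26.57°
pole (1 + j1·0.02) = 1 + j0.02 → |·| ≈ 1.0002, ∠ ≈ 1.15°
pole (1 + j1·0.005) = 1 + j0.005 → |·| ≈ 1, ∠ ≈ 0.29°
|G| = 0.001 · 1 / (1.118 · 1.0002 · 1) ≈ 0.00089428
Gain = 20 log₁₀(0.00089428) ≈ -60.97 dB
∠G = (0°) − (26.57° + 1.15° + 0.29°) = -28.01°

At ω = 2 rad/s:
pole (1 + j2·0.5) = 1 + j1 → |·| ≈ 1.4142, ∠ ≈ 45.00°
pole (1 + j2·0.02) = 1 + j0.04 → |·| ≈ 1.0008, ∠ ≈ 2.29°
pole (1 + j2·0.005) = 1 + j0.01 → |·| ≈ 1, ∠ ≈ 0.57°
|G| = 0.001 · 1 / (1.4142 · 1.0008 · 1) ≈ 0.00070655
Gain = 20 log₁₀(0.00070655) ≈ -63.02 dB
∠G = (0°) − (45.00° + 2.29° + 0.57°) = -47.86°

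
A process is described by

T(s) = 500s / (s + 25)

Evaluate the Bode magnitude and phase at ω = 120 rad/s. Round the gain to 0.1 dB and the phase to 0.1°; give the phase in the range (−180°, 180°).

At s = jω = j120:
zero at origin: s = j120 → |·| = 120, ∠ = 90.00°
pole (s+25): 25 + j120 → |·| = √(25²+120²) = √15025 ≈ 122.58, ∠ = arctan(120/25) ≈ 78.23°
|T| = 500 · 120 / 122.58 ≈ 489.48
Gain = 20 log₁₀(489.48) ≈ 53.79 dB
∠T = 90.00° − 78.23° = 11.77°

53.8 dB, 11.8°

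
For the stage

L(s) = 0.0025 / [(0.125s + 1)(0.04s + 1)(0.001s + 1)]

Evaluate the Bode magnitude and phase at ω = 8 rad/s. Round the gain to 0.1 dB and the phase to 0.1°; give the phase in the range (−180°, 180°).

-55.5 dB, -63.2°

At ω = 8 rad/s:
pole (1 + j8·0.125) = 1 + j1 → |·| ≈ 1.4142, ∠ ≈ 45.00°
pole (1 + j8·0.04) = 1 + j0.32 → |·| ≈ 1.05, ∠ ≈ 17.74°
pole (1 + j8·0.001) = 1 + j0.008 → |·| ≈ 1, ∠ ≈ 0.46°
|L| = 0.0025 · 1 / (1.4142 · 1.05 · 1) ≈ 0.0016836
Gain = 20 log₁₀(0.0016836) ≈ -55.48 dB
∠L = (0°) − (45.00° + 17.74° + 0.46°) = -63.20°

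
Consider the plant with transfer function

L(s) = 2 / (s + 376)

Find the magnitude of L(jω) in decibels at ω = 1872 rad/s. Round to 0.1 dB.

Substitute s = j1872:
Numerator: 2 = 2 + j0
Denominator: (j1872) + 376 = 376 + j1872
|N| = √(2² + 0²) ≈ 2, ∠N ≈ 0.00°
|D| = √(376² + 1872²) ≈ 1909.4, ∠D ≈ 78.64°
|L| = 2 / 1909.4 ≈ 0.0010474
Gain = 20 log₁₀(0.0010474) ≈ -59.60 dB

-59.6 dB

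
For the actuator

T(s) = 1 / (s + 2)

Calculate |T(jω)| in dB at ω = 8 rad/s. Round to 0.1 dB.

-18.3 dB

Substitute s = j8:
Numerator: 1 = 1 + j0
Denominator: (j8) + 2 = 2 + j8
|N| = √(1² + 0²) ≈ 1, ∠N ≈ 0.00°
|D| = √(2² + 8²) ≈ 8.2462, ∠D ≈ 75.96°
|T| = 1 / 8.2462 ≈ 0.12127
Gain = 20 log₁₀(0.12127) ≈ -18.32 dB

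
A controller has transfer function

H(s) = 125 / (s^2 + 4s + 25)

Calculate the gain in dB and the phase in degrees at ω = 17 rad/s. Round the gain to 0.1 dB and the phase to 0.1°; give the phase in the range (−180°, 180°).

At s = jω = j17:
quadratic: (j17)² + 4·j17 + 25 = -264 + j68 → |·| ≈ 272.62, ∠ ≈ 165.56°
|H| = 125 / 272.62 ≈ 0.45851
Gain = 20 log₁₀(0.45851) ≈ -6.77 dB
∠H = 0.00° − 165.56° = -165.56°

-6.8 dB, -165.6°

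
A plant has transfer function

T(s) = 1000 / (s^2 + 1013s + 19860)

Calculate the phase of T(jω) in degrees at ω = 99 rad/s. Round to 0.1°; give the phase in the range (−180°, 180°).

Substitute s = j99:
Numerator: 1000 = 1000 + j0
Denominator: (j99)^2 + 1013(j99) + 19860 = 10059 + j100287
|N| = √(1000² + 0²) ≈ 1000, ∠N ≈ 0.00°
|D| = √(10059² + 100287²) ≈ 1.0079e+05, ∠D ≈ 84.27°
∠T = 0.00° − 84.27° = -84.27°

-84.3°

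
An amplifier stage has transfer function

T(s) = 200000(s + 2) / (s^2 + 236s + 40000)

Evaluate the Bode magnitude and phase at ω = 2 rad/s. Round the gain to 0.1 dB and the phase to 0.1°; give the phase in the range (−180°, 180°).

23.0 dB, 44.3°

At s = jω = j2:
zero (s+2): 2 + j2 → |·| = √(2²+2²) = √8 ≈ 2.8284, ∠ = arctan(2/2) ≈ 45.00°
quadratic: (j2)² + 236·j2 + 40000 = 39996 + j472 → |·| ≈ 39999, ∠ ≈ 0.68°
|T| = 200000 · 2.8284 / 39999 ≈ 14.142
Gain = 20 log₁₀(14.142) ≈ 23.01 dB
∠T = 45.00° − 0.68° = 44.32°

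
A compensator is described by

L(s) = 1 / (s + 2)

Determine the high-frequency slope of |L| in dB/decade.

-20 dB/decade

Each pole contributes −20 dB/decade at high frequency; each zero contributes +20 dB/decade.
Net: 0 zero(s) − 1 pole(s) → -20 dB/decade.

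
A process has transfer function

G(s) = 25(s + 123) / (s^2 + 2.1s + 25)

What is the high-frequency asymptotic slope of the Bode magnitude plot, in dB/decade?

-20 dB/decade

Each pole contributes −20 dB/decade at high frequency; each zero contributes +20 dB/decade.
Net: 1 zero(s) − 2 pole(s) → -20 dB/decade.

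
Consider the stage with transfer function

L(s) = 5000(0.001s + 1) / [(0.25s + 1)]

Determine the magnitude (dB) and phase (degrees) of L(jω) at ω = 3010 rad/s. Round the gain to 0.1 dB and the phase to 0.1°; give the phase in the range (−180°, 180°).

26.5 dB, -18.3°

At ω = 3010 rad/s:
zero (1 + j3010·0.001) = 1 + j3.01 → |·| ≈ 3.1718, ∠ ≈ 71.62°
pole (1 + j3010·0.25) = 1 + j752.5 → |·| ≈ 752.5, ∠ ≈ 89.92°
|L| = 5000 · 3.1718 / (752.5) ≈ 21.075
Gain = 20 log₁₀(21.075) ≈ 26.48 dB
∠L = (71.62°) − (89.92°) = -18.30°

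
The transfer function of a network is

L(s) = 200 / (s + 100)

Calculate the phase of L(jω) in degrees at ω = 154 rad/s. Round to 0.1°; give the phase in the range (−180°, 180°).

-57.0°

Substitute s = j154:
Numerator: 200 = 200 + j0
Denominator: (j154) + 100 = 100 + j154
|N| = √(200² + 0²) ≈ 200, ∠N ≈ 0.00°
|D| = √(100² + 154²) ≈ 183.62, ∠D ≈ 57.00°
∠L = 0.00° − 57.00° = -57.00°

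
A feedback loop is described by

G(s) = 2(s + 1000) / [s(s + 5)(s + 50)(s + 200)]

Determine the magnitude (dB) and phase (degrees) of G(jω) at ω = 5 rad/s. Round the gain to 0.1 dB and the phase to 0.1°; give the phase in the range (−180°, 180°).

At s = jω = j5:
zero (s+1000): 1000 + j5 → |·| = √(1000²+5²) = √1000025 ≈ 1000, ∠ = arctan(5/1000) ≈ 0.29°
pole (s+5): 5 + j5 → |·| = √(5²+5²) = √50 ≈ 7.0711, ∠ = arctan(5/5) ≈ 45.00°
pole (s+50): 50 + j5 → |·| = √(50²+5²) = √2525 ≈ 50.249, ∠ = arctan(5/50) ≈ 5.71°
pole (s+200): 200 + j5 → |·| = √(200²+5²) = √40025 ≈ 200.06, ∠ = arctan(5/200) ≈ 1.43°
pole at origin: |s| = 5, ∠ = 90.00° (in denominator)
|G| = 2 · 1000 / 3.5542e+05 ≈ 0.0056271
Gain = 20 log₁₀(0.0056271) ≈ -44.99 dB
∠G = 0.29° − 142.14° = -141.85°

-45.0 dB, -141.9°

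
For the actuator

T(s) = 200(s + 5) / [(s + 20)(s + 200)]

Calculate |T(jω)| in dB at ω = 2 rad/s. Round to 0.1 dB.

At s = jω = j2:
zero (s+5): 5 + j2 → |·| = √(5²+2²) = √29 ≈ 5.3852, ∠ = arctan(2/5) ≈ 21.80°
pole (s+20): 20 + j2 → |·| = √(20²+2²) = √404 ≈ 20.1, ∠ = arctan(2/20) ≈ 5.71°
pole (s+200): 200 + j2 → |·| = √(200²+2²) = √40004 ≈ 200.01, ∠ = arctan(2/200) ≈ 0.57°
|T| = 200 · 5.3852 / 4020.2 ≈ 0.26791
Gain = 20 log₁₀(0.26791) ≈ -11.44 dB

-11.4 dB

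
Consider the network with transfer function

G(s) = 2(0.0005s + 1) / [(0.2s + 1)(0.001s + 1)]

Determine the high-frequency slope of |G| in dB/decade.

Each pole contributes −20 dB/decade at high frequency; each zero contributes +20 dB/decade.
Net: 1 zero(s) − 2 pole(s) → -20 dB/decade.

-20 dB/decade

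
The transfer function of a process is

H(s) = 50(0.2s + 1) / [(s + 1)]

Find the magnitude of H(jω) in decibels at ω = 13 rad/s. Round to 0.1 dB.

20.6 dB

At ω = 13 rad/s:
zero (1 + j13·0.2) = 1 + j2.6 → |·| ≈ 2.7857, ∠ ≈ 68.96°
pole (1 + j13·1) = 1 + j13 → |·| ≈ 13.038, ∠ ≈ 85.60°
|H| = 50 · 2.7857 / (13.038) ≈ 10.683
Gain = 20 log₁₀(10.683) ≈ 20.57 dB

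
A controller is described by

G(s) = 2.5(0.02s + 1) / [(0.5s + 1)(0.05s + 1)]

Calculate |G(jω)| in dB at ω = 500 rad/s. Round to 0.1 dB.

At ω = 500 rad/s:
zero (1 + j500·0.02) = 1 + j10 → |·| ≈ 10.05, ∠ ≈ 84.29°
pole (1 + j500·0.5) = 1 + j250 → |·| ≈ 250, ∠ ≈ 89.77°
pole (1 + j500·0.05) = 1 + j25 → |·| ≈ 25.02, ∠ ≈ 87.71°
|G| = 2.5 · 10.05 / (250 · 25.02) ≈ 0.0040168
Gain = 20 log₁₀(0.0040168) ≈ -47.92 dB

-47.9 dB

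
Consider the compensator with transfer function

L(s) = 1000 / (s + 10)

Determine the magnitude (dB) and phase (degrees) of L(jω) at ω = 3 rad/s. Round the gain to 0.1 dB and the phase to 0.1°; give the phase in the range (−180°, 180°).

Substitute s = j3:
Numerator: 1000 = 1000 + j0
Denominator: (j3) + 10 = 10 + j3
|N| = √(1000² + 0²) ≈ 1000, ∠N ≈ 0.00°
|D| = √(10² + 3²) ≈ 10.44, ∠D ≈ 16.70°
|L| = 1000 / 10.44 ≈ 95.785
Gain = 20 log₁₀(95.785) ≈ 39.63 dB
∠L = 0.00° − 16.70° = -16.70°

39.6 dB, -16.7°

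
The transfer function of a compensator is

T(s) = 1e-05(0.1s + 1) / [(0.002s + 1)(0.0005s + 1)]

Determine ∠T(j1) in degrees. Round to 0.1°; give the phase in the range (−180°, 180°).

At ω = 1 rad/s:
zero (1 + j1·0.1) = 1 + j0.1 → |·| ≈ 1.005, ∠ ≈ 5.71°
pole (1 + j1·0.002) = 1 + j0.002 → |·| ≈ 1, ∠ ≈ 0.11°
pole (1 + j1·0.0005) = 1 + j0.0005 → |·| ≈ 1, ∠ ≈ 0.03°
∠T = (5.71°) − (0.11° + 0.03°) = 5.57°

5.6°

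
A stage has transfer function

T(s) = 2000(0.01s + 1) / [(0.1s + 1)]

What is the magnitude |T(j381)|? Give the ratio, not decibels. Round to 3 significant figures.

At ω = 381 rad/s:
zero (1 + j381·0.01) = 1 + j3.81 → |·| ≈ 3.939, ∠ ≈ 75.29°
pole (1 + j381·0.1) = 1 + j38.1 → |·| ≈ 38.113, ∠ ≈ 88.50°
|T| = 2000 · 3.939 / (38.113) ≈ 206.7

207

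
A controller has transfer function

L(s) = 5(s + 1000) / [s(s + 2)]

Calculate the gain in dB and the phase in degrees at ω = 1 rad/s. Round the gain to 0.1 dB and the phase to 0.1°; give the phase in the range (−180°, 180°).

At s = jω = j1:
zero (s+1000): 1000 + j1 → |·| = √(1000²+1²) = √1000001 ≈ 1000, ∠ = arctan(1/1000) ≈ 0.06°
pole (s+2): 2 + j1 → |·| = √(2²+1²) = √5 ≈ 2.2361, ∠ = arctan(1/2) ≈ 26.57°
pole at origin: |s| = 1, ∠ = 90.00° (in denominator)
|L| = 5 · 1000 / 2.2361 ≈ 2236
Gain = 20 log₁₀(2236) ≈ 66.99 dB
∠L = 0.06° − 116.57° = -116.51°

67.0 dB, -116.5°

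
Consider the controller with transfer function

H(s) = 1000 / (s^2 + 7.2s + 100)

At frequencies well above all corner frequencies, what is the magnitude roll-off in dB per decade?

Each pole contributes −20 dB/decade at high frequency; each zero contributes +20 dB/decade.
Net: 0 zero(s) − 2 pole(s) → -40 dB/decade.

-40 dB/decade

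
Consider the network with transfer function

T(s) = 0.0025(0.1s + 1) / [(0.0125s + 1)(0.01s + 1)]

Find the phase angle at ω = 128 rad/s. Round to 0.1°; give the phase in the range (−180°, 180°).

-24.5°

At ω = 128 rad/s:
zero (1 + j128·0.1) = 1 + j12.8 → |·| ≈ 12.839, ∠ ≈ 85.53°
pole (1 + j128·0.0125) = 1 + j1.6 → |·| ≈ 1.8868, ∠ ≈ 57.99°
pole (1 + j128·0.01) = 1 + j1.28 → |·| ≈ 1.6243, ∠ ≈ 52.00°
∠T = (85.53°) − (57.99° + 52.00°) = -24.46°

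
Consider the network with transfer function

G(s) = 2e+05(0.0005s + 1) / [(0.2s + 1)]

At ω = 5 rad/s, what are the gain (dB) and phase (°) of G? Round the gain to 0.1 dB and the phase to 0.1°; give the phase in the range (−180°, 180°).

At ω = 5 rad/s:
zero (1 + j5·0.0005) = 1 + j0.0025 → |·| ≈ 1, ∠ ≈ 0.14°
pole (1 + j5·0.2) = 1 + j1 → |·| ≈ 1.4142, ∠ ≈ 45.00°
|G| = 2e+05 · 1 / (1.4142) ≈ 1.4142e+05
Gain = 20 log₁₀(1.4142e+05) ≈ 103.01 dB
∠G = (0.14°) − (45.00°) = -44.86°

103.0 dB, -44.9°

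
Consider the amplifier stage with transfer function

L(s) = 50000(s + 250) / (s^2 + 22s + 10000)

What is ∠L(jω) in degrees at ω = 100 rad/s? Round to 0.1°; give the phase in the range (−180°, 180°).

-68.2°

At s = jω = j100:
zero (s+250): 250 + j100 → |·| = √(250²+100²) = √72500 ≈ 269.26, ∠ = arctan(100/250) ≈ 21.80°
quadratic: (j100)² + 22·j100 + 10000 = 0 + j2200 → |·| ≈ 2200, ∠ ≈ 90.00°
∠L = 21.80° − 90.00° = -68.20°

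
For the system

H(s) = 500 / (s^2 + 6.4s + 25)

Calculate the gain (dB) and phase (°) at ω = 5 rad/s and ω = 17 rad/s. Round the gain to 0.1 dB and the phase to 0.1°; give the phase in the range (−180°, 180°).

ω = 5: 23.9 dB, -90.0°; ω = 17: 4.9 dB, -157.6°

At s = jω = j5:
quadratic: (j5)² + 6.4·j5 + 25 = 0 + j32 → |·| ≈ 32, ∠ ≈ 90.00°
|H| = 500 / 32 ≈ 15.625
Gain = 20 log₁₀(15.625) ≈ 23.88 dB
∠H = 0.00° − 90.00° = -90.00°

At s = jω = j17:
quadratic: (j17)² + 6.4·j17 + 25 = -264 + j108.8 → |·| ≈ 285.54, ∠ ≈ 157.60°
|H| = 500 / 285.54 ≈ 1.7511
Gain = 20 log₁₀(1.7511) ≈ 4.87 dB
∠H = 0.00° − 157.60° = -157.60°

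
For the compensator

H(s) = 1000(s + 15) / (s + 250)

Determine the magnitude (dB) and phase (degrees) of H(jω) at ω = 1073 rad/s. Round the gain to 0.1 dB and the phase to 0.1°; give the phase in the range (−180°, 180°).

59.8 dB, 12.3°

At s = jω = j1073:
zero (s+15): 15 + j1073 → |·| = √(15²+1073²) = √1151554 ≈ 1073.1, ∠ = arctan(1073/15) ≈ 89.20°
pole (s+250): 250 + j1073 → |·| = √(250²+1073²) = √1213829 ≈ 1101.7, ∠ = arctan(1073/250) ≈ 76.88°
|H| = 1000 · 1073.1 / 1101.7 ≈ 974.04
Gain = 20 log₁₀(974.04) ≈ 59.77 dB
∠H = 89.20° − 76.88° = 12.32°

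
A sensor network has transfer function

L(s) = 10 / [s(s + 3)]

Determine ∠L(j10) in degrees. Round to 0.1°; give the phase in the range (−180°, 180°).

-163.3°

At s = jω = j10:
pole (s+3): 3 + j10 → |·| = √(3²+10²) = √109 ≈ 10.44, ∠ = arctan(10/3) ≈ 73.30°
pole at origin: |s| = 10, ∠ = 90.00° (in denominator)
∠L = 0.00° − 163.30° = -163.30°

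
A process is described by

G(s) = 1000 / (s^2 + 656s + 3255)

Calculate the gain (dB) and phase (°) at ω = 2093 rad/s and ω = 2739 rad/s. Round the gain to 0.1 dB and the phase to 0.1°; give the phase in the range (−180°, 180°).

Substitute s = j2093:
Numerator: 1000 = 1000 + j0
Denominator: (j2093)^2 + 656(j2093) + 3255 = -4377394 + j1373008
|N| = √(1000² + 0²) ≈ 1000, ∠N ≈ 0.00°
|D| = √(4377394² + 1373008²) ≈ 4.5877e+06, ∠D ≈ 162.59°
|G| = 1000 / 4.5877e+06 ≈ 0.00021797
Gain = 20 log₁₀(0.00021797) ≈ -73.23 dB
∠G = 0.00° − 162.59° = -162.59°

Substitute s = j2739:
Numerator: 1000 = 1000 + j0
Denominator: (j2739)^2 + 656(j2739) + 3255 = -7498866 + j1796784
|N| = √(1000² + 0²) ≈ 1000, ∠N ≈ 0.00°
|D| = √(7498866² + 1796784²) ≈ 7.7111e+06, ∠D ≈ 166.53°
|G| = 1000 / 7.7111e+06 ≈ 0.00012968
Gain = 20 log₁₀(0.00012968) ≈ -77.74 dB
∠G = 0.00° − 166.53° = -166.53°

ω = 2093: -73.2 dB, -162.6°; ω = 2739: -77.7 dB, -166.5°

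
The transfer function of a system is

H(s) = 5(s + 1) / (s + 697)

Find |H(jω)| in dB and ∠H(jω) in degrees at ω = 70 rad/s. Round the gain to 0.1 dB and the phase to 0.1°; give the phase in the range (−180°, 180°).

At s = jω = j70:
zero (s+1): 1 + j70 → |·| = √(1²+70²) = √4901 ≈ 70.007, ∠ = arctan(70/1) ≈ 89.18°
pole (s+697): 697 + j70 → |·| = √(697²+70²) = √490709 ≈ 700.51, ∠ = arctan(70/697) ≈ 5.74°
|H| = 5 · 70.007 / 700.51 ≈ 0.49969
Gain = 20 log₁₀(0.49969) ≈ -6.03 dB
∠H = 89.18° − 5.74° = 83.44°

-6.0 dB, 83.4°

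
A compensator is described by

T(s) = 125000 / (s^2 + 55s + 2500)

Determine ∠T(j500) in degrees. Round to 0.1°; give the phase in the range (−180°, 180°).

-173.7°

At s = jω = j500:
quadratic: (j500)² + 55·j500 + 2500 = -247500 + j27500 → |·| ≈ 2.4902e+05, ∠ ≈ 173.66°
∠T = 0.00° − 173.66° = -173.66°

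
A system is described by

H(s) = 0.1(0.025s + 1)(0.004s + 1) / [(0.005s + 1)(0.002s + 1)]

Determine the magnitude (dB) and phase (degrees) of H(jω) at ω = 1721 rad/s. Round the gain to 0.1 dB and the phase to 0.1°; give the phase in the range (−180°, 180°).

-0.3 dB, 13.2°

At ω = 1721 rad/s:
zero (1 + j1721·0.025) = 1 + j43.025 → |·| ≈ 43.037, ∠ ≈ 88.67°
zero (1 + j1721·0.004) = 1 + j6.884 → |·| ≈ 6.9563, ∠ ≈ 81.73°
pole (1 + j1721·0.005) = 1 + j8.605 → |·| ≈ 8.6629, ∠ ≈ 83.37°
pole (1 + j1721·0.002) = 1 + j3.442 → |·| ≈ 3.5843, ∠ ≈ 73.80°
|H| = 0.1 · 43.037 · 6.9563 / (8.6629 · 3.5843) ≈ 0.96417
Gain = 20 log₁₀(0.96417) ≈ -0.32 dB
∠H = (88.67° + 81.73°) − (83.37° + 73.80°) = 13.23°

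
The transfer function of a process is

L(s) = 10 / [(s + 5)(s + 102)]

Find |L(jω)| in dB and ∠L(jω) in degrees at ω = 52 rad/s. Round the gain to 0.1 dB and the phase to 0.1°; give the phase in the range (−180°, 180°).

-55.5 dB, -111.5°

At s = jω = j52:
pole (s+5): 5 + j52 → |·| = √(5²+52²) = √2729 ≈ 52.24, ∠ = arctan(52/5) ≈ 84.51°
pole (s+102): 102 + j52 → |·| = √(102²+52²) = √13108 ≈ 114.49, ∠ = arctan(52/102) ≈ 27.01°
|L| = 10 / 5981 ≈ 0.001672
Gain = 20 log₁₀(0.001672) ≈ -55.54 dB
∠L = 0.00° − 111.52° = -111.52°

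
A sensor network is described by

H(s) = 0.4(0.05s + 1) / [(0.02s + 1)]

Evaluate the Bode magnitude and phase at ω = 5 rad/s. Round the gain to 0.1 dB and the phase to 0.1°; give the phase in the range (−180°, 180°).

-7.7 dB, 8.3°

At ω = 5 rad/s:
zero (1 + j5·0.05) = 1 + j0.25 → |·| ≈ 1.0308, ∠ ≈ 14.04°
pole (1 + j5·0.02) = 1 + j0.1 → |·| ≈ 1.005, ∠ ≈ 5.71°
|H| = 0.4 · 1.0308 / (1.005) ≈ 0.41027
Gain = 20 log₁₀(0.41027) ≈ -7.74 dB
∠H = (14.04°) − (5.71°) = 8.33°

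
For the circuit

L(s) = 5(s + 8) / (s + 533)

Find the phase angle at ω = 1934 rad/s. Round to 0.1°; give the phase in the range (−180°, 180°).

15.2°

At s = jω = j1934:
zero (s+8): 8 + j1934 → |·| = √(8²+1934²) = √3740420 ≈ 1934, ∠ = arctan(1934/8) ≈ 89.76°
pole (s+533): 533 + j1934 → |·| = √(533²+1934²) = √4024445 ≈ 2006.1, ∠ = arctan(1934/533) ≈ 74.59°
∠L = 89.76° − 74.59° = 15.17°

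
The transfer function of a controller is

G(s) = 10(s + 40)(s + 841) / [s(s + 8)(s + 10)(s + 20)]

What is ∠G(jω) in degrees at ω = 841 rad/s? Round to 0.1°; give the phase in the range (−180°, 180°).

At s = jω = j841:
zero (s+40): 40 + j841 → |·| = √(40²+841²) = √708881 ≈ 841.95, ∠ = arctan(841/40) ≈ 87.28°
zero (s+841): 841 + j841 → |·| = √(841²+841²) = √1414562 ≈ 1189.4, ∠ = arctan(841/841) ≈ 45.00°
pole (s+8): 8 + j841 → |·| = √(8²+841²) = √707345 ≈ 841.04, ∠ = arctan(841/8) ≈ 89.45°
pole (s+10): 10 + j841 → |·| = √(10²+841²) = √707381 ≈ 841.06, ∠ = arctan(841/10) ≈ 89.32°
pole (s+20): 20 + j841 → |·| = √(20²+841²) = √707681 ≈ 841.24, ∠ = arctan(841/20) ≈ 88.64°
pole at origin: |s| = 841, ∠ = 90.00° (in denominator)
∠G = 132.28° − 357.41° = -225.13° ≡ 134.87° (principal value)

134.9°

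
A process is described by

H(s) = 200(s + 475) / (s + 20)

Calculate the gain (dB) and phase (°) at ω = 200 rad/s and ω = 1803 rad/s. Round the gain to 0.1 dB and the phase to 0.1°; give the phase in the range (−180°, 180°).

ω = 200: 54.2 dB, -61.5°; ω = 1803: 46.3 dB, -14.1°

At s = jω = j200:
zero (s+475): 475 + j200 → |·| = √(475²+200²) = √265625 ≈ 515.39, ∠ = arctan(200/475) ≈ 22.83°
pole (s+20): 20 + j200 → |·| = √(20²+200²) = √40400 ≈ 201, ∠ = arctan(200/20) ≈ 84.29°
|H| = 200 · 515.39 / 201 ≈ 512.83
Gain = 20 log₁₀(512.83) ≈ 54.20 dB
∠H = 22.83° − 84.29° = -61.46°

At s = jω = j1803:
zero (s+475): 475 + j1803 → |·| = √(475²+1803²) = √3476434 ≈ 1864.5, ∠ = arctan(1803/475) ≈ 75.24°
pole (s+20): 20 + j1803 → |·| = √(20²+1803²) = √3251209 ≈ 1803.1, ∠ = arctan(1803/20) ≈ 89.36°
|H| = 200 · 1864.5 / 1803.1 ≈ 206.81
Gain = 20 log₁₀(206.81) ≈ 46.31 dB
∠H = 75.24° − 89.36° = -14.12°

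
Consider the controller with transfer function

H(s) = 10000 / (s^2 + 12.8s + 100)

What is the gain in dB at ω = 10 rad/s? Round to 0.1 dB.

At s = jω = j10:
quadratic: (j10)² + 12.8·j10 + 100 = 0 + j128 → |·| ≈ 128, ∠ ≈ 90.00°
|H| = 10000 / 128 ≈ 78.125
Gain = 20 log₁₀(78.125) ≈ 37.86 dB

37.9 dB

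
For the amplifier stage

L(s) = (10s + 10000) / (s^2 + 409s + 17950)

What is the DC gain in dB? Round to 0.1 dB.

L(0) = 10000 / 17950 ≈ 0.5571
20 log₁₀(0.5571) ≈ -5.08 dB

-5.1 dB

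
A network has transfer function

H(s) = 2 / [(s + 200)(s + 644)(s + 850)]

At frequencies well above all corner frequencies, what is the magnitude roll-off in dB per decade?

Each pole contributes −20 dB/decade at high frequency; each zero contributes +20 dB/decade.
Net: 0 zero(s) − 3 pole(s) → -60 dB/decade.

-60 dB/decade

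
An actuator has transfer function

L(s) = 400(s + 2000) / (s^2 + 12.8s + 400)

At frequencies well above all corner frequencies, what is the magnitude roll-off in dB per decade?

Each pole contributes −20 dB/decade at high frequency; each zero contributes +20 dB/decade.
Net: 1 zero(s) − 2 pole(s) → -20 dB/decade.

-20 dB/decade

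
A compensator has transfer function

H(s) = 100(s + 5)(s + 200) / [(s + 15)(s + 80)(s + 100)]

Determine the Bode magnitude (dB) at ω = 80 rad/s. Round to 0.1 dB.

3.3 dB

At s = jω = j80:
zero (s+5): 5 + j80 → |·| = √(5²+80²) = √6425 ≈ 80.156, ∠ = arctan(80/5) ≈ 86.42°
zero (s+200): 200 + j80 → |·| = √(200²+80²) = √46400 ≈ 215.41, ∠ = arctan(80/200) ≈ 21.80°
pole (s+15): 15 + j80 → |·| = √(15²+80²) = √6625 ≈ 81.394, ∠ = arctan(80/15) ≈ 79.38°
pole (s+80): 80 + j80 → |·| = √(80²+80²) = √12800 ≈ 113.14, ∠ = arctan(80/80) ≈ 45.00°
pole (s+100): 100 + j80 → |·| = √(100²+80²) = √16400 ≈ 128.06, ∠ = arctan(80/100) ≈ 38.66°
|H| = 100 · 17266 / 1.1793e+06 ≈ 1.4641
Gain = 20 log₁₀(1.4641) ≈ 3.31 dB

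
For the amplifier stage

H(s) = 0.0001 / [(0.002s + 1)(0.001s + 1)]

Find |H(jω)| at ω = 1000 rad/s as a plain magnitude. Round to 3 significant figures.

3.16e-05

At ω = 1000 rad/s:
pole (1 + j1000·0.002) = 1 + j2 → |·| ≈ 2.2361, ∠ ≈ 63.43°
pole (1 + j1000·0.001) = 1 + j1 → |·| ≈ 1.4142, ∠ ≈ 45.00°
|H| = 0.0001 · 1 / (2.2361 · 1.4142) ≈ 3.1623e-05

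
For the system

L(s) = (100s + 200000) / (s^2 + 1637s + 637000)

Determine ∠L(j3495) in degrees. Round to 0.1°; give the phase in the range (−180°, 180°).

Substitute s = j3495:
Numerator: 100(j3495) + 200000 = 200000 + j349500
Denominator: (j3495)^2 + 1637(j3495) + 637000 = -11578025 + j5721315
|N| = √(200000² + 349500²) ≈ 4.0268e+05, ∠N ≈ 60.22°
|D| = √(11578025² + 5721315²) ≈ 1.2914e+07, ∠D ≈ 153.70°
∠L = 60.22° − 153.70° = -93.48°

-93.5°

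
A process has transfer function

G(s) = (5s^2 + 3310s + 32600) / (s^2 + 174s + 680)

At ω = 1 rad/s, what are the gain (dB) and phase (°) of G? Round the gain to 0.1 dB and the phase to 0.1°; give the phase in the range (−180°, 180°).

Substitute s = j1:
Numerator: 5(j1)^2 + 3310(j1) + 32600 = 32595 + j3310
Denominator: (j1)^2 + 174(j1) + 680 = 679 + j174
|N| = √(32595² + 3310²) ≈ 32763, ∠N ≈ 5.80°
|D| = √(679² + 174²) ≈ 700.94, ∠D ≈ 14.37°
|G| = 32763 / 700.94 ≈ 46.742
Gain = 20 log₁₀(46.742) ≈ 33.39 dB
∠G = 5.80° − 14.37° = -8.57°

33.4 dB, -8.6°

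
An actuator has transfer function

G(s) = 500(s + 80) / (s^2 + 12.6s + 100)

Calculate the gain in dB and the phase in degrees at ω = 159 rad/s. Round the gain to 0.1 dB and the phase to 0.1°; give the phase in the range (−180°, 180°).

At s = jω = j159:
zero (s+80): 80 + j159 → |·| = √(80²+159²) = √31681 ≈ 177.99, ∠ = arctan(159/80) ≈ 63.29°
quadratic: (j159)² + 12.6·j159 + 100 = -25181 + j2003.4 → |·| ≈ 25261, ∠ ≈ 175.45°
|G| = 500 · 177.99 / 25261 ≈ 3.523
Gain = 20 log₁₀(3.523) ≈ 10.94 dB
∠G = 63.29° − 175.45° = -112.16°

10.9 dB, -112.2°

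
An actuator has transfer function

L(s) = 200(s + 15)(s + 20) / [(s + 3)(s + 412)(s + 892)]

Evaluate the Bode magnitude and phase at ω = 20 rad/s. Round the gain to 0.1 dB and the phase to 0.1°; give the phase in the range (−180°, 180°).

-34.4 dB, 12.6°

At s = jω = j20:
zero (s+15): 15 + j20 → |·| = √(15²+20²) = √625 ≈ 25, ∠ = arctan(20/15) ≈ 53.13°
zero (s+20): 20 + j20 → |·| = √(20²+20²) = √800 ≈ 28.284, ∠ = arctan(20/20) ≈ 45.00°
pole (s+3): 3 + j20 → |·| = √(3²+20²) = √409 ≈ 20.224, ∠ = arctan(20/3) ≈ 81.47°
pole (s+412): 412 + j20 → |·| = √(412²+20²) = √170144 ≈ 412.49, ∠ = arctan(20/412) ≈ 2.78°
pole (s+892): 892 + j20 → |·| = √(892²+20²) = √796064 ≈ 892.22, ∠ = arctan(20/892) ≈ 1.28°
|L| = 200 · 707.1 / 7.4431e+06 ≈ 0.019
Gain = 20 log₁₀(0.019) ≈ -34.42 dB
∠L = 98.13° − 85.53° = 12.60°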